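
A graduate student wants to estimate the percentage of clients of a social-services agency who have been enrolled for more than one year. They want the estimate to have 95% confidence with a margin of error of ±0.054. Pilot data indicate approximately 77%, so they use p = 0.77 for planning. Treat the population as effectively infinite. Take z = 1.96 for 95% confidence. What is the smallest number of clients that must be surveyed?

234

With p = 0.77, p(1−p) = 0.1771.
n = z²·p(1−p)/E² = 1.96² × 0.1771 / 0.054² = 3.8416 × 0.1771 / 0.002916 ≈ 233.32.
Rounding up gives n = 234.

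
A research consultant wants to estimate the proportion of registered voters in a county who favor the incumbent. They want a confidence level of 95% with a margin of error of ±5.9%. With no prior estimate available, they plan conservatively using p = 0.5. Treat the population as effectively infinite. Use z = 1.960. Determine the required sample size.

With p = 0.5, p(1−p) = 0.25.
n = z²·p(1−p)/E² = 1.960² × 0.2500 / 0.059² = 3.8416 × 0.2500 / 0.003481 ≈ 275.90.
Rounding up gives n = 276.

276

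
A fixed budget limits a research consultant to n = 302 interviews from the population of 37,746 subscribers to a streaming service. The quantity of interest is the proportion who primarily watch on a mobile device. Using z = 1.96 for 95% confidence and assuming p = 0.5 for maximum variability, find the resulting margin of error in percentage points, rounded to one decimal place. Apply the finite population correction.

5.6

Finite-population factor: (N−n)/(N−1) = (37746−302)/(37746−1) = 0.9920.
SE(p̂) = √[p(1−p)/n · (N−n)/(N−1)] = √[0.2500/302 × 0.9920] = 0.02866.
E = z × SE = 1.96 × 0.02866 = 0.05617 ≈ 5.6 percentage points.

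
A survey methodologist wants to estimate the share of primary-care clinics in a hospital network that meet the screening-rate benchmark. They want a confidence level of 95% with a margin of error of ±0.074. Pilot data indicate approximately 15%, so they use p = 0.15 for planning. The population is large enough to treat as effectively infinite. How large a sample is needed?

For 95% confidence, z = 1.96.
With p = 0.15, p(1−p) = 0.1275.
n = z²·p(1−p)/E² = 1.96² × 0.1275 / 0.074² = 3.8416 × 0.1275 / 0.005476 ≈ 89.45.
Rounding up gives n = 90.

90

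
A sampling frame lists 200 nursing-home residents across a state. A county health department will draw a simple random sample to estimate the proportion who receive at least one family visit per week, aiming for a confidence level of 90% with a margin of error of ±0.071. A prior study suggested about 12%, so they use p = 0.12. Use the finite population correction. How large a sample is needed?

45

For 90% confidence, z = 1.64.
Unadjusted: n₀ = 1.64² × 0.12 × 0.88 / 0.071² ≈ 56.34, so n₀ = 57.
Finite population correction with N = 200: n = n₀ / (1 + (n₀−1)/N) = 57 / (1 + 56/200) = 57 / 1.2800 ≈ 44.53.
Rounding up, n = 45.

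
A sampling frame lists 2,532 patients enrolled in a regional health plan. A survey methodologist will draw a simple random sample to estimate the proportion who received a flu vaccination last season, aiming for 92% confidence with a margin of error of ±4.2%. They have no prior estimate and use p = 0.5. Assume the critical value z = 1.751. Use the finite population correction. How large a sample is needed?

372

Unadjusted: n₀ = 1.751² × 0.50 × 0.50 / 0.042² ≈ 434.52, so n₀ = 435.
Finite population correction with N = 2,532: n = n₀ / (1 + (n₀−1)/N) = 435 / (1 + 434/2532) = 435 / 1.1714 ≈ 371.35.
Rounding up, n = 372.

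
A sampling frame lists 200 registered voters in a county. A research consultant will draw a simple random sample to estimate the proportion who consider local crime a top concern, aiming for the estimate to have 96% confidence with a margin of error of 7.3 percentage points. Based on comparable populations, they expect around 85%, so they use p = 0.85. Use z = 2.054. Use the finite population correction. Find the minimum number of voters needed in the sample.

68

Unadjusted: n₀ = 2.054² × 0.85 × 0.15 / 0.073² ≈ 100.94, so n₀ = 101.
Finite population correction with N = 200: n = n₀ / (1 + (n₀−1)/N) = 101 / (1 + 100/200) = 101 / 1.5000 ≈ 67.33.
Rounding up, n = 68.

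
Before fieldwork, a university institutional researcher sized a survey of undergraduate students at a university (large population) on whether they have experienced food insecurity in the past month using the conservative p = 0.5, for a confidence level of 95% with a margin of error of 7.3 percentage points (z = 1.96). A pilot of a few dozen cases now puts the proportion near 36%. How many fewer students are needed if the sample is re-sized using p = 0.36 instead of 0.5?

14

Conservative (p = 0.5): n = 1.96² × 0.25 / 0.073² ≈ 180.22 → 181.
Using p = 0.36: p(1−p) = 0.2304, so n = 1.96² × 0.2304 / 0.073² ≈ 166.09 → 167.
Reduction: 181 − 167 = 14.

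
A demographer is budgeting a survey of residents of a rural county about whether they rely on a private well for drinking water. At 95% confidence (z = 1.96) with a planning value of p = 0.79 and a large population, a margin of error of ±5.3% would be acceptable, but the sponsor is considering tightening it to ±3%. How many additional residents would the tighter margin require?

482

At ±5.3%: n = 1.96² × 0.1659 / 0.053² ≈ 226.89 → 227.
At ±3%: n = 1.96² × 0.1659 / 0.030² ≈ 708.13 → 709.
Additional respondents: 709 − 227 = 482.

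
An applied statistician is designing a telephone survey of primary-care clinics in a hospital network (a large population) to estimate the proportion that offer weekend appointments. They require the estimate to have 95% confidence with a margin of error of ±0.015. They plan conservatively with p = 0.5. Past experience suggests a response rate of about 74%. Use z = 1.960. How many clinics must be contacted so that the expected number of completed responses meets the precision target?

Completed interviews needed: n₀ = 1.960² × 0.2500 / 0.015² ≈ 4268.44 → 4269.
At a 74% response rate, contacts needed = 4269 / 0.74 ≈ 5768.92 → 5769.

5769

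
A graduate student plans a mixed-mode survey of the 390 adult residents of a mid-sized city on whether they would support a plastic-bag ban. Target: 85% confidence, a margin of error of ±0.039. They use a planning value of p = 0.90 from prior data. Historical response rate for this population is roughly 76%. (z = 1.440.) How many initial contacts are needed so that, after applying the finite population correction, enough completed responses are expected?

Completed interviews needed (unadjusted): n₀ = 1.440² × 0.0900 / 0.039² ≈ 122.70 → 123.
FPC for N = 390: n = 123 / (1 + 122/390) = 123 / 1.3128 ≈ 93.69 → 94.
At a 76% response rate, contacts needed = 94 / 0.76 ≈ 123.68 → 124.

124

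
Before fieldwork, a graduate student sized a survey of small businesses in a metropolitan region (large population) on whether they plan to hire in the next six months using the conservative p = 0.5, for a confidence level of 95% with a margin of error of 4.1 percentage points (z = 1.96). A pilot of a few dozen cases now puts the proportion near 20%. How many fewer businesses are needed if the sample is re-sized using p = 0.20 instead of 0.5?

206

Conservative (p = 0.5): n = 1.96² × 0.25 / 0.041² ≈ 571.33 → 572.
Using p = 0.20: p(1−p) = 0.1600, so n = 1.96² × 0.1600 / 0.041² ≈ 365.65 → 366.
Reduction: 572 − 366 = 206.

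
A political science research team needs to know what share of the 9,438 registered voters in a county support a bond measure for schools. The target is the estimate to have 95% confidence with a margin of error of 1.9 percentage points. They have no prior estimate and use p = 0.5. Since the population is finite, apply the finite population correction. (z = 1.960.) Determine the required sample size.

Unadjusted: n₀ = 1.960² × 0.50 × 0.50 / 0.019² ≈ 2660.39, so n₀ = 2661.
Finite population correction with N = 9,438: n = n₀ / (1 + (n₀−1)/N) = 2661 / (1 + 2660/9438) = 2661 / 1.2818 ≈ 2075.92.
Rounding up, n = 2076.

2076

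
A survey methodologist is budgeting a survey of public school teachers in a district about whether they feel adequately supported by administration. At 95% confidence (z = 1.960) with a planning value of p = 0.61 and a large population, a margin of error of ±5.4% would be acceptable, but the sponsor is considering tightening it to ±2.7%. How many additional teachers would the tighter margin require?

At ±5.4%: n = 1.960² × 0.2379 / 0.054² ≈ 313.41 → 314.
At ±2.7%: n = 1.960² × 0.2379 / 0.027² ≈ 1253.66 → 1254.
Additional respondents: 1254 − 314 = 940.

940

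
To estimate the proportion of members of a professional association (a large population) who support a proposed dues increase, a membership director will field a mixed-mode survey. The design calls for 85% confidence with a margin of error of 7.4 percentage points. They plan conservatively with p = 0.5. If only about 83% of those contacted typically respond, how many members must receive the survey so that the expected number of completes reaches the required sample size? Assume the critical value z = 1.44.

Completed interviews needed: n₀ = 1.44² × 0.2500 / 0.074² ≈ 94.67 → 95.
At an 83% response rate, contacts needed = 95 / 0.83 ≈ 114.46 → 115.

115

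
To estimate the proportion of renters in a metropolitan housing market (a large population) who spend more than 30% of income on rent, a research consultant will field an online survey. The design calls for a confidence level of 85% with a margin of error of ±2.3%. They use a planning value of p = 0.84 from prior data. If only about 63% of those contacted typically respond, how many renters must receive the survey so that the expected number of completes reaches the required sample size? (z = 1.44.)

837

Completed interviews needed: n₀ = 1.44² × 0.1344 / 0.023² ≈ 526.83 → 527.
At a 63% response rate, contacts needed = 527 / 0.63 ≈ 836.51 → 837.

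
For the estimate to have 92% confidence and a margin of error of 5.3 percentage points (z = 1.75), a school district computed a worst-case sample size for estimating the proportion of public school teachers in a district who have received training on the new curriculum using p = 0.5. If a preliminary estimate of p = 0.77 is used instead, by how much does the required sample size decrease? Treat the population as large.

79

Conservative (p = 0.5): n = 1.75² × 0.25 / 0.053² ≈ 272.56 → 273.
Using p = 0.77: p(1−p) = 0.1771, so n = 1.75² × 0.1771 / 0.053² ≈ 193.08 → 194.
Reduction: 273 − 194 = 79.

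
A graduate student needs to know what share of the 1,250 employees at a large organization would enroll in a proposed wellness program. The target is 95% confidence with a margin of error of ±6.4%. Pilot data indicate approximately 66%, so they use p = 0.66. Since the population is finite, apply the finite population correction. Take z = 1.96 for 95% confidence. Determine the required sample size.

Unadjusted: n₀ = 1.96² × 0.66 × 0.34 / 0.064² ≈ 210.46, so n₀ = 211.
Finite population correction with N = 1,250: n = n₀ / (1 + (n₀−1)/N) = 211 / (1 + 210/1250) = 211 / 1.1680 ≈ 180.65.
Rounding up, n = 181.

181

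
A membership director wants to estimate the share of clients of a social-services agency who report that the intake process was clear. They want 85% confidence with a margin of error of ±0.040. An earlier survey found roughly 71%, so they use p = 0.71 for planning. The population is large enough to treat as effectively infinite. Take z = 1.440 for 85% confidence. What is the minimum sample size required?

267

With p = 0.71, p(1−p) = 0.2059.
n = z²·p(1−p)/E² = 1.440² × 0.2059 / 0.040² = 2.0736 × 0.2059 / 0.001600 ≈ 266.85.
Rounding up gives n = 267.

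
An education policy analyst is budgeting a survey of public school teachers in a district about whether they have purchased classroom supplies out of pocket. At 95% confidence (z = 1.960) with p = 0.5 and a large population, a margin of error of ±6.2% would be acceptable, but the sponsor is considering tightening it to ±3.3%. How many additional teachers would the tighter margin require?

632

At ±6.2%: n = 1.960² × 0.2500 / 0.062² ≈ 249.84 → 250.
At ±3.3%: n = 1.960² × 0.2500 / 0.033² ≈ 881.91 → 882.
Additional respondents: 882 − 250 = 632.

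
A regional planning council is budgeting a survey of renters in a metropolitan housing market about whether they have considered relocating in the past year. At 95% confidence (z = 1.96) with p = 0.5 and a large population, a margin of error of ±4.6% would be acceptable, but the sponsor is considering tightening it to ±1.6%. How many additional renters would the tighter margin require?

3298

At ±4.6%: n = 1.96² × 0.2500 / 0.046² ≈ 453.88 → 454.
At ±1.6%: n = 1.96² × 0.2500 / 0.016² ≈ 3751.56 → 3752.
Additional respondents: 3752 − 454 = 3298.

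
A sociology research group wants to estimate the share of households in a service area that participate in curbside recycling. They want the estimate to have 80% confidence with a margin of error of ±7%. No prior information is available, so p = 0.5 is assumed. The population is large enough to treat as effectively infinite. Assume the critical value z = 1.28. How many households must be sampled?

84

With p = 0.5, p(1−p) = 0.25.
n = z²·p(1−p)/E² = 1.28² × 0.2500 / 0.070² = 1.6384 × 0.2500 / 0.004900 ≈ 83.59.
Rounding up gives n = 84.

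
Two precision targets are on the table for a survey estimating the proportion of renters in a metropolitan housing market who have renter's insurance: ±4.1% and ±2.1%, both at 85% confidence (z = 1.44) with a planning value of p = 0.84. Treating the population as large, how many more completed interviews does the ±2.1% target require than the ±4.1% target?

At ±4.1%: n = 1.44² × 0.1344 / 0.041² ≈ 165.79 → 166.
At ±2.1%: n = 1.44² × 0.1344 / 0.021² ≈ 631.95 → 632.
Additional respondents: 632 − 166 = 466.

466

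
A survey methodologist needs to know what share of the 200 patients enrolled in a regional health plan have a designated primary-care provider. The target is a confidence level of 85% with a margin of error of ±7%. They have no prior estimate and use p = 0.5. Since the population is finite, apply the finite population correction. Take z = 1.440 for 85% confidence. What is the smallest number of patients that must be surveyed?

Unadjusted: n₀ = 1.440² × 0.50 × 0.50 / 0.070² ≈ 105.80, so n₀ = 106.
Finite population correction with N = 200: n = n₀ / (1 + (n₀−1)/N) = 106 / (1 + 105/200) = 106 / 1.5250 ≈ 69.51.
Rounding up, n = 70.

70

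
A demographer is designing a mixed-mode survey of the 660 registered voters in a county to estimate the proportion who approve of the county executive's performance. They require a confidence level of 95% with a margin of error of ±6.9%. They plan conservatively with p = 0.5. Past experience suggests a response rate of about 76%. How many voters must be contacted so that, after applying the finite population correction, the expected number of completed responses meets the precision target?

204

For 95% confidence, z = 1.96.
Completed interviews needed (unadjusted): n₀ = 1.96² × 0.2500 / 0.069² ≈ 201.72 → 202.
FPC for N = 660: n = 202 / (1 + 201/660) = 202 / 1.3045 ≈ 154.84 → 155.
At a 76% response rate, contacts needed = 155 / 0.76 ≈ 203.95 → 204.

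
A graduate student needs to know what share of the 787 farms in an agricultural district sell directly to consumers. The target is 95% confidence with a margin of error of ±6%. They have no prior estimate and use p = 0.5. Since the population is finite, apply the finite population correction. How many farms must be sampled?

For 95% confidence, z = 1.96.
Unadjusted: n₀ = 1.96² × 0.50 × 0.50 / 0.060² ≈ 266.78, so n₀ = 267.
Finite population correction with N = 787: n = n₀ / (1 + (n₀−1)/N) = 267 / (1 + 266/787) = 267 / 1.3380 ≈ 199.55.
Rounding up, n = 200.

200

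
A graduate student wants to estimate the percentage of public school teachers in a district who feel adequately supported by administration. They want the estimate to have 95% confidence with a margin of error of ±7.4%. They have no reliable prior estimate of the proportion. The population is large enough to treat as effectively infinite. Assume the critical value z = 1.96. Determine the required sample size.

176

With no prior estimate, use p = 0.5, giving p(1−p) = 0.25.
n = z²·p(1−p)/E² = 1.96² × 0.2500 / 0.074² = 3.8416 × 0.2500 / 0.005476 ≈ 175.38.
Rounding up gives n = 176.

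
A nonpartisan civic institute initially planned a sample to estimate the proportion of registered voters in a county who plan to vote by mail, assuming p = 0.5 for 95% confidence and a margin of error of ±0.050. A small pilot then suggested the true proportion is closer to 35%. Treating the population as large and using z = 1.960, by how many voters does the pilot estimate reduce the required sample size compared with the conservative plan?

Conservative (p = 0.5): n = 1.960² × 0.25 / 0.050² ≈ 384.16 → 385.
Using p = 0.35: p(1−p) = 0.2275, so n = 1.960² × 0.2275 / 0.050² ≈ 349.59 → 350.
Reduction: 385 − 350 = 35.

35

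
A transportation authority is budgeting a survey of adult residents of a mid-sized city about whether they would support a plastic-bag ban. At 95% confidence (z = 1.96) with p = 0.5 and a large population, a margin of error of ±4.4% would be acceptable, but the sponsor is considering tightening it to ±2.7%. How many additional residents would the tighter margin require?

At ±4.4%: n = 1.96² × 0.2500 / 0.044² ≈ 496.07 → 497.
At ±2.7%: n = 1.96² × 0.2500 / 0.027² ≈ 1317.42 → 1318.
Additional respondents: 1318 − 497 = 821.

821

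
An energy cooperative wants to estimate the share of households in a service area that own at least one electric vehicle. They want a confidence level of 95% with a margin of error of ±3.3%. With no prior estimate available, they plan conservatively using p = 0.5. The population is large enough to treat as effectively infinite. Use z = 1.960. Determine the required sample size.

With p = 0.5, p(1−p) = 0.25.
n = z²·p(1−p)/E² = 1.960² × 0.2500 / 0.033² = 3.8416 × 0.2500 / 0.001089 ≈ 881.91.
Rounding up gives n = 882.

882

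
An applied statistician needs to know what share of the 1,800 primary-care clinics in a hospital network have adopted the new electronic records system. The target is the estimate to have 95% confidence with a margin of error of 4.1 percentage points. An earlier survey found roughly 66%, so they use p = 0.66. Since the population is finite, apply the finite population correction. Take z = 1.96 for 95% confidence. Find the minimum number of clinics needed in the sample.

Unadjusted: n₀ = 1.96² × 0.66 × 0.34 / 0.041² ≈ 512.82, so n₀ = 513.
Finite population correction with N = 1,800: n = n₀ / (1 + (n₀−1)/N) = 513 / (1 + 512/1800) = 513 / 1.2844 ≈ 399.39.
Rounding up, n = 400.

400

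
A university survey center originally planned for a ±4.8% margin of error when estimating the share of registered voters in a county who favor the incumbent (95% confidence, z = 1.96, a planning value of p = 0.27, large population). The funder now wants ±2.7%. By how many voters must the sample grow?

At ±4.8%: n = 1.96² × 0.1971 / 0.048² ≈ 328.64 → 329.
At ±2.7%: n = 1.96² × 0.1971 / 0.027² ≈ 1038.65 → 1039.
Additional respondents: 1039 − 329 = 710.

710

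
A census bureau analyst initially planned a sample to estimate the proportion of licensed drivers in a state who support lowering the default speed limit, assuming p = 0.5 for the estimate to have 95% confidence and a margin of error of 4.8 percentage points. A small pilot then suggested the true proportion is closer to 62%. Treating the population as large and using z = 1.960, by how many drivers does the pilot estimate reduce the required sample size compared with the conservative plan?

24

Conservative (p = 0.5): n = 1.960² × 0.25 / 0.048² ≈ 416.84 → 417.
Using p = 0.62: p(1−p) = 0.2356, so n = 1.960² × 0.2356 / 0.048² ≈ 392.83 → 393.
Reduction: 417 − 393 = 24.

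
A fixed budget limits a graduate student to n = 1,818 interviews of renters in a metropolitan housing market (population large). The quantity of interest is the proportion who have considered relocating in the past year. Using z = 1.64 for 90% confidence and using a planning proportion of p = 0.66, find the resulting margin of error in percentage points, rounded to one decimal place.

1.8

SE(p̂) = √[p(1−p)/n] = √[0.2244/1818] = 0.01111.
E = z × SE = 1.64 × 0.01111 = 0.01822, or 1.8 percentage points.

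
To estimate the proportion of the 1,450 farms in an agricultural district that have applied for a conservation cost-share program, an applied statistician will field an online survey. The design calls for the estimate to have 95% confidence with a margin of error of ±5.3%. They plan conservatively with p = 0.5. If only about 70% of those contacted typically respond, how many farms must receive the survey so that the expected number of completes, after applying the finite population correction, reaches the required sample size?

For 95% confidence, z = 1.960.
Completed interviews needed (unadjusted): n₀ = 1.960² × 0.2500 / 0.053² ≈ 341.90 → 342.
FPC for N = 1,450: n = 342 / (1 + 341/1450) = 342 / 1.2352 ≈ 276.88 → 277.
At a 70% response rate, contacts needed = 277 / 0.70 ≈ 395.71 → 396.

396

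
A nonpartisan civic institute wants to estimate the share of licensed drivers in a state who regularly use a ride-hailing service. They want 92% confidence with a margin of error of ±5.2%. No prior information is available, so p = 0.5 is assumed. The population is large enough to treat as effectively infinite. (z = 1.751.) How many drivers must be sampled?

284

With p = 0.5, p(1−p) = 0.25.
n = z²·p(1−p)/E² = 1.751² × 0.2500 / 0.052² = 3.0660 × 0.2500 / 0.002704 ≈ 283.47.
Rounding up gives n = 284.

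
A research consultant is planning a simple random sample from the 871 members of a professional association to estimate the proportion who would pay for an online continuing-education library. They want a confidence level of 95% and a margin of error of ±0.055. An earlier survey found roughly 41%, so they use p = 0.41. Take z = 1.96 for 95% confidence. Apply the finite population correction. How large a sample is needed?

228

Unadjusted: n₀ = 1.96² × 0.41 × 0.59 / 0.055² ≈ 307.20, so n₀ = 308.
Finite population correction with N = 871: n = n₀ / (1 + (n₀−1)/N) = 308 / (1 + 307/871) = 308 / 1.3525 ≈ 227.73.
Rounding up, n = 228.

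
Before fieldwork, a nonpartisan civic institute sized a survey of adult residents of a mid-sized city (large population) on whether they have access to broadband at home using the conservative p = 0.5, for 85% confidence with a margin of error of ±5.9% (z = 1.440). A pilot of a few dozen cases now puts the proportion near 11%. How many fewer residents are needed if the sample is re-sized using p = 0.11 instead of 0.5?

90

Conservative (p = 0.5): n = 1.440² × 0.25 / 0.059² ≈ 148.92 → 149.
Using p = 0.11: p(1−p) = 0.0979, so n = 1.440² × 0.0979 / 0.059² ≈ 58.32 → 59.
Reduction: 149 − 59 = 90.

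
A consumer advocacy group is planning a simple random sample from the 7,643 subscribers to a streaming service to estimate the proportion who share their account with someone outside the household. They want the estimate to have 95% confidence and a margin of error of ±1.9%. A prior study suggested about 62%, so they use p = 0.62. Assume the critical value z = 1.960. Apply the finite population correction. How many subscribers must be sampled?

1889

Unadjusted: n₀ = 1.960² × 0.62 × 0.38 / 0.019² ≈ 2507.15, so n₀ = 2508.
Finite population correction with N = 7,643: n = n₀ / (1 + (n₀−1)/N) = 2508 / (1 + 2507/7643) = 2508 / 1.3280 ≈ 1888.54.
Rounding up, n = 1889.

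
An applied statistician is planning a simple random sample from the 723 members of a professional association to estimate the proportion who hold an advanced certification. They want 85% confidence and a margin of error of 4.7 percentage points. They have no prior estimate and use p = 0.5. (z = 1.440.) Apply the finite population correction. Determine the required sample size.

178

Unadjusted: n₀ = 1.440² × 0.50 × 0.50 / 0.047² ≈ 234.68, so n₀ = 235.
Finite population correction with N = 723: n = n₀ / (1 + (n₀−1)/N) = 235 / (1 + 234/723) = 235 / 1.3237 ≈ 177.54.
Rounding up, n = 178.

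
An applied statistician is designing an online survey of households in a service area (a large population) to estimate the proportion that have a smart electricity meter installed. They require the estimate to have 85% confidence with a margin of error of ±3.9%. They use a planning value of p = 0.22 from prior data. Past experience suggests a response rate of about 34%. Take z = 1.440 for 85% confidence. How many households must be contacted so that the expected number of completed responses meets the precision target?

689

Completed interviews needed: n₀ = 1.440² × 0.1716 / 0.039² ≈ 233.94 → 234.
At a 34% response rate, contacts needed = 234 / 0.34 ≈ 688.24 → 689.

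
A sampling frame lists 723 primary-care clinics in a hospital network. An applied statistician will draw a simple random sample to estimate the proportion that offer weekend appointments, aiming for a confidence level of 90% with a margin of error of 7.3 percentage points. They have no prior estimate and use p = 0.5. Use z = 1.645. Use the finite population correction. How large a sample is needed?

Unadjusted: n₀ = 1.645² × 0.50 × 0.50 / 0.073² ≈ 126.95, so n₀ = 127.
Finite population correction with N = 723: n = n₀ / (1 + (n₀−1)/N) = 127 / (1 + 126/723) = 127 / 1.1743 ≈ 108.15.
Rounding up, n = 109.

109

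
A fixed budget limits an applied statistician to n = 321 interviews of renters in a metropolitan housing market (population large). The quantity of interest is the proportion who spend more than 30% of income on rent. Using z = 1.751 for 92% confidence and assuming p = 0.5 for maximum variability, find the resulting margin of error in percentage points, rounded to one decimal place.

SE(p̂) = √[p(1−p)/n] = √[0.2500/321] = 0.02791.
E = z × SE = 1.751 × 0.02791 = 0.04887, or 4.9 percentage points.

4.9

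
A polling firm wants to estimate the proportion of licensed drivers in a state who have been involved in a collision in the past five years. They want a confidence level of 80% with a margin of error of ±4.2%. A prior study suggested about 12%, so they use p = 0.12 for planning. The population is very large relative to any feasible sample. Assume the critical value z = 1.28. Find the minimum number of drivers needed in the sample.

With p = 0.12, p(1−p) = 0.1056.
n = z²·p(1−p)/E² = 1.28² × 0.1056 / 0.042² = 1.6384 × 0.1056 / 0.001764 ≈ 98.08.
Rounding up gives n = 99.

99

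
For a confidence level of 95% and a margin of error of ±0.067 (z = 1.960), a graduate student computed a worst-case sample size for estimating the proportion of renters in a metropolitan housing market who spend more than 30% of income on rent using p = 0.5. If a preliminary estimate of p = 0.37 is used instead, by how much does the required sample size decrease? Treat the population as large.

14

Conservative (p = 0.5): n = 1.960² × 0.25 / 0.067² ≈ 213.95 → 214.
Using p = 0.37: p(1−p) = 0.2331, so n = 1.960² × 0.2331 / 0.067² ≈ 199.48 → 200.
Reduction: 214 − 200 = 14.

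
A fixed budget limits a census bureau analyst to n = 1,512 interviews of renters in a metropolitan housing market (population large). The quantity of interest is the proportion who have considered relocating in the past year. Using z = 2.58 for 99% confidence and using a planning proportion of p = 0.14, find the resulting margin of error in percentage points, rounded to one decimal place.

2.3

SE(p̂) = √[p(1−p)/n] = √[0.1204/1512] = 0.00892.
E = z × SE = 2.58 × 0.00892 = 0.02302, or 2.3 percentage points.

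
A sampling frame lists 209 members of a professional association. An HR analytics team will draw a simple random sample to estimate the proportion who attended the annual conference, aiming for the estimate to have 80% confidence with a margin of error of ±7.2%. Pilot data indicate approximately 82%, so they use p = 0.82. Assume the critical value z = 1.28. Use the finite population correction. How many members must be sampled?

Unadjusted: n₀ = 1.28² × 0.82 × 0.18 / 0.072² ≈ 46.65, so n₀ = 47.
Finite population correction with N = 209: n = n₀ / (1 + (n₀−1)/N) = 47 / (1 + 46/209) = 47 / 1.2201 ≈ 38.52.
Rounding up, n = 39.

39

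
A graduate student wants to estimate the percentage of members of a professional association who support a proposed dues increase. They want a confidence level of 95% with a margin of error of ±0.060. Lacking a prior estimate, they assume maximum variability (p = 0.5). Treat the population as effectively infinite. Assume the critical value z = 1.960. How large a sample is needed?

With p = 0.5, p(1−p) = 0.25.
n = z²·p(1−p)/E² = 1.960² × 0.2500 / 0.060² = 3.8416 × 0.2500 / 0.003600 ≈ 266.78.
Rounding up gives n = 267.

267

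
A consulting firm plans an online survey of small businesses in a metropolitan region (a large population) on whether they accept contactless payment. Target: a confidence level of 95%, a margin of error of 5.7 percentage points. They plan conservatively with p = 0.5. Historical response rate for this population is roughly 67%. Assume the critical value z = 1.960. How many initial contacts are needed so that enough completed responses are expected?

442

Completed interviews needed: n₀ = 1.960² × 0.2500 / 0.057² ≈ 295.60 → 296.
At a 67% response rate, contacts needed = 296 / 0.67 ≈ 441.79 → 442.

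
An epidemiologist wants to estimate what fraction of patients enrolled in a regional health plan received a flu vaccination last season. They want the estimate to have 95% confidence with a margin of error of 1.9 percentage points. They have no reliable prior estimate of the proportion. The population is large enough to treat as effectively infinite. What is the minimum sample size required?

For 95% confidence, z = 1.960.
With no prior estimate, use p = 0.5, giving p(1−p) = 0.25.
n = z²·p(1−p)/E² = 1.960² × 0.2500 / 0.019² = 3.8416 × 0.2500 / 0.000361 ≈ 2660.39.
Rounding up gives n = 2661.

2661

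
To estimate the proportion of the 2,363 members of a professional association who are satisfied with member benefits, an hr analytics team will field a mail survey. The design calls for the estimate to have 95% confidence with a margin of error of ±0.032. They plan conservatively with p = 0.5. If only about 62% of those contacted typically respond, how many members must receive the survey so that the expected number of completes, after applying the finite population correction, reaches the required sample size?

For 95% confidence, z = 1.96.
Completed interviews needed (unadjusted): n₀ = 1.96² × 0.2500 / 0.032² ≈ 937.89 → 938.
FPC for N = 2,363: n = 938 / (1 + 937/2363) = 938 / 1.3965 ≈ 671.66 → 672.
At a 62% response rate, contacts needed = 672 / 0.62 ≈ 1083.87 → 1084.

1084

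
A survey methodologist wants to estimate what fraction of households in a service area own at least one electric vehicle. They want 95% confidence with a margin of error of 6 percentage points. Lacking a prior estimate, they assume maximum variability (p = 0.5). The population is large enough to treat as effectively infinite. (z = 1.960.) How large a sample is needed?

267

With p = 0.5, p(1−p) = 0.25.
n = z²·p(1−p)/E² = 1.960² × 0.2500 / 0.060² = 3.8416 × 0.2500 / 0.003600 ≈ 266.78.
Rounding up gives n = 267.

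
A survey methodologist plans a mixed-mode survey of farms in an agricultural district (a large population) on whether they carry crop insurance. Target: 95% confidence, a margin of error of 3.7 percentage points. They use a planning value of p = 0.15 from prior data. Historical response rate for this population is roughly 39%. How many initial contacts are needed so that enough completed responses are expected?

918

For 95% confidence, z = 1.96.
Completed interviews needed: n₀ = 1.96² × 0.1275 / 0.037² ≈ 357.78 → 358.
At a 39% response rate, contacts needed = 358 / 0.39 ≈ 917.95 → 918.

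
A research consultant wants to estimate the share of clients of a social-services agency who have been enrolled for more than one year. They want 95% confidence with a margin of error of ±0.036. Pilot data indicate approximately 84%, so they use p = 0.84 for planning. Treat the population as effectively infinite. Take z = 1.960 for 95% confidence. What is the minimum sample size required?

With p = 0.84, p(1−p) = 0.1344.
n = z²·p(1−p)/E² = 1.960² × 0.1344 / 0.036² = 3.8416 × 0.1344 / 0.001296 ≈ 398.39.
Rounding up gives n = 399.

399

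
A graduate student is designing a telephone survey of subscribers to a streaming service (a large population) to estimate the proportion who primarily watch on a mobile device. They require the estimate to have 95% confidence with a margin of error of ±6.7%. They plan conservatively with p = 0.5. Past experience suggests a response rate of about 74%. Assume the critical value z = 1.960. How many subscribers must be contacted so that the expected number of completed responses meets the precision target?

Completed interviews needed: n₀ = 1.960² × 0.2500 / 0.067² ≈ 213.95 → 214.
At a 74% response rate, contacts needed = 214 / 0.74 ≈ 289.19 → 290.

290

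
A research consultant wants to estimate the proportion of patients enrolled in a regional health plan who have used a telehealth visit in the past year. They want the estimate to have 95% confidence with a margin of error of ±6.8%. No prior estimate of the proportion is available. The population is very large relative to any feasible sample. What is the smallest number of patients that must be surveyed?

208

For 95% confidence, z = 1.960.
With no prior estimate, use p = 0.5, giving p(1−p) = 0.25.
n = z²·p(1−p)/E² = 1.960² × 0.2500 / 0.068² = 3.8416 × 0.2500 / 0.004624 ≈ 207.70.
Rounding up gives n = 208.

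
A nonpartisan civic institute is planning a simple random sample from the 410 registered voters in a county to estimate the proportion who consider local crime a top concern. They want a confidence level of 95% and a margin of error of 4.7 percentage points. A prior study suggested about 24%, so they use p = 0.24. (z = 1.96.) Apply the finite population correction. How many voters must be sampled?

180

Unadjusted: n₀ = 1.96² × 0.24 × 0.76 / 0.047² ≈ 317.21, so n₀ = 318.
Finite population correction with N = 410: n = n₀ / (1 + (n₀−1)/N) = 318 / (1 + 317/410) = 318 / 1.7732 ≈ 179.34.
Rounding up, n = 180.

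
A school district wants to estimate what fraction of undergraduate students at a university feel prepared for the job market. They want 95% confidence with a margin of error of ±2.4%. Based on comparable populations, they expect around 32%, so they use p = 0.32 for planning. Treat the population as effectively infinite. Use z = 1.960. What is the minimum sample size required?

1452

With p = 0.32, p(1−p) = 0.2176.
n = z²·p(1−p)/E² = 1.960² × 0.2176 / 0.024² = 3.8416 × 0.2176 / 0.000576 ≈ 1451.27.
Rounding up gives n = 1452.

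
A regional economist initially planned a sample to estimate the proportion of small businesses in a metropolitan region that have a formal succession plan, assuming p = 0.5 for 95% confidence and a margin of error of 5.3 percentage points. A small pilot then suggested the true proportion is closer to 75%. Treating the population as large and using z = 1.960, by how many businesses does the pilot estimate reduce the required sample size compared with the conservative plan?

85

Conservative (p = 0.5): n = 1.960² × 0.25 / 0.053² ≈ 341.90 → 342.
Using p = 0.75: p(1−p) = 0.1875, so n = 1.960² × 0.1875 / 0.053² ≈ 256.43 → 257.
Reduction: 342 − 257 = 85.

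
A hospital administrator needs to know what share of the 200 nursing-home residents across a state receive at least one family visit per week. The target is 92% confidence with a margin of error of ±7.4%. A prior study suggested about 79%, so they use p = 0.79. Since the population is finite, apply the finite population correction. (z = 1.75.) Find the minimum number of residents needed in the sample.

Unadjusted: n₀ = 1.75² × 0.79 × 0.21 / 0.074² ≈ 92.78, so n₀ = 93.
Finite population correction with N = 200: n = n₀ / (1 + (n₀−1)/N) = 93 / (1 + 92/200) = 93 / 1.4600 ≈ 63.70.
Rounding up, n = 64.

64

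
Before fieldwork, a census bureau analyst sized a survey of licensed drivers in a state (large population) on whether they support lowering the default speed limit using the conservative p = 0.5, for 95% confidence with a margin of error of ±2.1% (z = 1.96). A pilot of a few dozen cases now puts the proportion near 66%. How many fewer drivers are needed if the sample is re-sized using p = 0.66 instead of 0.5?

223

Conservative (p = 0.5): n = 1.96² × 0.25 / 0.021² ≈ 2177.78 → 2178.
Using p = 0.66: p(1−p) = 0.2244, so n = 1.96² × 0.2244 / 0.021² ≈ 1954.77 → 1955.
Reduction: 2178 − 1955 = 223.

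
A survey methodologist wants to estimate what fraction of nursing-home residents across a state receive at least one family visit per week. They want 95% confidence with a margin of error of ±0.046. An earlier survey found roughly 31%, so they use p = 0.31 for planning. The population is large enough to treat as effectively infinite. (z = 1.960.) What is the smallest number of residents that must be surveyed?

With p = 0.31, p(1−p) = 0.2139.
n = z²·p(1−p)/E² = 1.960² × 0.2139 / 0.046² = 3.8416 × 0.2139 / 0.002116 ≈ 388.34.
Rounding up gives n = 389.

389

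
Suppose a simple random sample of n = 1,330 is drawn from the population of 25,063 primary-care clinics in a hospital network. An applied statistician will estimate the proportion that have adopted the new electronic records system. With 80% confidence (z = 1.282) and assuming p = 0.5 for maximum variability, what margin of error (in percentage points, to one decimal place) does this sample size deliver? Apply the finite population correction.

Finite-population factor: (N−n)/(N−1) = (25063−1330)/(25063−1) = 0.9470.
SE(p̂) = √[p(1−p)/n · (N−n)/(N−1)] = √[0.2500/1330 × 0.9470] = 0.01334.
E = z × SE = 1.282 × 0.01334 = 0.01710 ≈ 1.7 percentage points.

1.7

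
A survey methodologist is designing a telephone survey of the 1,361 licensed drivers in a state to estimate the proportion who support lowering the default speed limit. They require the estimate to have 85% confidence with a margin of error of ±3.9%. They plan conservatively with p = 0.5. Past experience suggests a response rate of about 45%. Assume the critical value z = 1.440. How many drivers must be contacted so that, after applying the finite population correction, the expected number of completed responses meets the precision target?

607

Completed interviews needed (unadjusted): n₀ = 1.440² × 0.2500 / 0.039² ≈ 340.83 → 341.
FPC for N = 1,361: n = 341 / (1 + 340/1361) = 341 / 1.2498 ≈ 272.84 → 273.
At a 45% response rate, contacts needed = 273 / 0.45 ≈ 606.67 → 607.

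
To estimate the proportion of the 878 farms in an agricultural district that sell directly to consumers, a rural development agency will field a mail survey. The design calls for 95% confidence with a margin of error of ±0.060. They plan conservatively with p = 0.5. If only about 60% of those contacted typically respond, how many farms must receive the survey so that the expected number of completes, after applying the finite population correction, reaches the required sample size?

For 95% confidence, z = 1.96.
Completed interviews needed (unadjusted): n₀ = 1.96² × 0.2500 / 0.060² ≈ 266.78 → 267.
FPC for N = 878: n = 267 / (1 + 266/878) = 267 / 1.3030 ≈ 204.92 → 205.
At a 60% response rate, contacts needed = 205 / 0.60 ≈ 341.67 → 342.

342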